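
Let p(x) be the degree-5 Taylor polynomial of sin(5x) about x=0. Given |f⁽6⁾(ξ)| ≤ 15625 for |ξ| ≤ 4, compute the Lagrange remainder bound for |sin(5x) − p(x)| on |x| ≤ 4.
800000/9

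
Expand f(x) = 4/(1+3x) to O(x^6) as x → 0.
4 - 12*x + 36*x**2 - 108*x**3 + 324*x**4 - 972*x**5 + O(x**6)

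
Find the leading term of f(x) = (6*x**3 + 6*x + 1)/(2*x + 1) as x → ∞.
3*x**2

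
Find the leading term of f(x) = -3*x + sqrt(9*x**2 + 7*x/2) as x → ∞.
7/12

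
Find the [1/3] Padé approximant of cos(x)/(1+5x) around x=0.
(1 - x/12)/(59*x**3/24 + x**2/12 + 59*x/12 + 1)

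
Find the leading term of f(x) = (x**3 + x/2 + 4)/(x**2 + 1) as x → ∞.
x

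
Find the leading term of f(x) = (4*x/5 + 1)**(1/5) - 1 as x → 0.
4*x/25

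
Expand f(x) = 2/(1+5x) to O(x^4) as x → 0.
2 - 10*x + 50*x**2 - 250*x**3 + O(x**4)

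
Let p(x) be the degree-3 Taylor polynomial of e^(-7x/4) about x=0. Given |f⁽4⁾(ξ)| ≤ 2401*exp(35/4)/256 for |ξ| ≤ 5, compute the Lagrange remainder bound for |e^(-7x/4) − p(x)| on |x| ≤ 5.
1500625*exp(35/4)/6144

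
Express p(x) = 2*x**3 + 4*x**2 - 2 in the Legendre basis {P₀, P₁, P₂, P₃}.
(-2/3)P₀ + (6/5)P₁ + (8/3)P₂ + (4/5)P₃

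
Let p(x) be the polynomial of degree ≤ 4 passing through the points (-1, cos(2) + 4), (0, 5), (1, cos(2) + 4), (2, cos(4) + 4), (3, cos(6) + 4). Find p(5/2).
35*cos(4)/32 - 75*cos(2)/128 + 35*cos(6)/128 + 135/32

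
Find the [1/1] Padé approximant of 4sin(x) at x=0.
4*x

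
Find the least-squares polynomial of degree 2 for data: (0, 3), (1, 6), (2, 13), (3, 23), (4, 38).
107/35 + (69/70)x + (27/14)x²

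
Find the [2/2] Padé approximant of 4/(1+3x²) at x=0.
4/(3*x**2 + 1)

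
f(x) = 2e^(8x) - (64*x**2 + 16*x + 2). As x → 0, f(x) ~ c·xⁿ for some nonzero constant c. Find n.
3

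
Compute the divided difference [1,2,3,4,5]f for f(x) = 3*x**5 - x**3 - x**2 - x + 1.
45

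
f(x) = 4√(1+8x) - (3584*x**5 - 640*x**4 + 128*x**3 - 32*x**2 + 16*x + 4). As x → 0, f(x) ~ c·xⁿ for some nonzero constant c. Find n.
6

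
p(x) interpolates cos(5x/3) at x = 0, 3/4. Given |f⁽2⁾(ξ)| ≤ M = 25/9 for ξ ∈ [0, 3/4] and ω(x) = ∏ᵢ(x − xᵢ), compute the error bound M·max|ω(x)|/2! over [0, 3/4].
25/128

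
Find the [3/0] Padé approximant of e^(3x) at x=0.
9*x**3/2 + 9*x**2/2 + 3*x + 1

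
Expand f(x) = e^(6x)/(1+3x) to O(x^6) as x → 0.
1 + 3*x + 9*x**2 + 9*x**3 + 27*x**4 - 81*x**5/5 + O(x**6)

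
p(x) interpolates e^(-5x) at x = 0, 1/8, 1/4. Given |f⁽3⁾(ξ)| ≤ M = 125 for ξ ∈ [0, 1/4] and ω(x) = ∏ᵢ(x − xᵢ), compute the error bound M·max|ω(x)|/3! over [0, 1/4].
125*sqrt(3)/13824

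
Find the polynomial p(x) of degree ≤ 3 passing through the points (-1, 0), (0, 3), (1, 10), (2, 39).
3*x**3 + 2*x**2 + 2*x + 3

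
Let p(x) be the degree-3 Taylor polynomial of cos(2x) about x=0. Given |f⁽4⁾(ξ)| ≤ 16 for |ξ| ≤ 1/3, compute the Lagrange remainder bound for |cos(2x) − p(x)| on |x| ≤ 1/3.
2/243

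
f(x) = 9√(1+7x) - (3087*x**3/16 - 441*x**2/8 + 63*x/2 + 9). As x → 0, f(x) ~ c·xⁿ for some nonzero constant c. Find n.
4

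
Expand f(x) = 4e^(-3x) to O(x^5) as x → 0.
4 - 12*x + 18*x**2 - 18*x**3 + 27*x**4/2 + O(x**5)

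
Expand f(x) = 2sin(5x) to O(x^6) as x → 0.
10*x - 125*x**3/3 + 625*x**5/12 + O(x**6)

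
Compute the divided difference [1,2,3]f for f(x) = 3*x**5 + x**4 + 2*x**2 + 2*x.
297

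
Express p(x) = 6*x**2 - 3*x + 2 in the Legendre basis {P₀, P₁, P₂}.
(4)P₀ + (-3)P₁ + (4)P₂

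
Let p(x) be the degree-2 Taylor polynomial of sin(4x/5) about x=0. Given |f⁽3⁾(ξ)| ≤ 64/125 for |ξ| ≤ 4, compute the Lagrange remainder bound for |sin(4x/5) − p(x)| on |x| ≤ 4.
2048/375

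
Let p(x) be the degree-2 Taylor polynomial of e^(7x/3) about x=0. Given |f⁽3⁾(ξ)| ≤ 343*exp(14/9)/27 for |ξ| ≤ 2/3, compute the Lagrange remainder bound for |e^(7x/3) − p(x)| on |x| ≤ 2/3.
1372*exp(14/9)/2187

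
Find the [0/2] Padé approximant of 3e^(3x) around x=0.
3/(9*x**2/2 - 3*x + 1)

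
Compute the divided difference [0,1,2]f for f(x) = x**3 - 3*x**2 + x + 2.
0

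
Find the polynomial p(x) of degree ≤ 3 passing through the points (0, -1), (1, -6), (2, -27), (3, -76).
-2*x**3 - 2*x**2 - x - 1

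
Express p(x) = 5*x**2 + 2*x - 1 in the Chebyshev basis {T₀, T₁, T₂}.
(3/2)T₀ + (2)T₁ + (5/2)T₂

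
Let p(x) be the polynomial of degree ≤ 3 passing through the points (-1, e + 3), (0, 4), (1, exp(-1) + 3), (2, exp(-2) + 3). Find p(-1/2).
(-5*e + 1 + (5*e + 63)*exp(2))*exp(-2)/16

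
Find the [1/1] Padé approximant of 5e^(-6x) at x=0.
(5 - 15*x)/(3*x + 1)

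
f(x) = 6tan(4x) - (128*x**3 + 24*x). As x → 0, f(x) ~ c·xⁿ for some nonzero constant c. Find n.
5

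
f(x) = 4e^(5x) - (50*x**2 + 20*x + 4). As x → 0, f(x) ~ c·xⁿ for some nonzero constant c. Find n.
3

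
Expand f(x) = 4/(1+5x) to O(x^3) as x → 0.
4 - 20*x + 100*x**2 + O(x**3)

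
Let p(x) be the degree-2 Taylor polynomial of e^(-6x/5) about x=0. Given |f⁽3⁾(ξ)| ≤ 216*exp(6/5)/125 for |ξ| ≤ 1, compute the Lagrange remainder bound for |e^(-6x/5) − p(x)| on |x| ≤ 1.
36*exp(6/5)/125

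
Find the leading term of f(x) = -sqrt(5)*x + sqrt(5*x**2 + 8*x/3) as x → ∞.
4*sqrt(5)/15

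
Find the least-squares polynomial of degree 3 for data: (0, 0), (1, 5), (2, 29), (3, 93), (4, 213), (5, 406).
1/6 + (-55/252)x + (131/84)x² + (53/18)x³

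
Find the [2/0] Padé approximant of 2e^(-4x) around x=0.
16*x**2 - 8*x + 2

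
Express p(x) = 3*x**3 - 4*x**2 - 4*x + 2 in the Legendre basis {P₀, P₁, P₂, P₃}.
(2/3)P₀ + (-11/5)P₁ + (-8/3)P₂ + (6/5)P₃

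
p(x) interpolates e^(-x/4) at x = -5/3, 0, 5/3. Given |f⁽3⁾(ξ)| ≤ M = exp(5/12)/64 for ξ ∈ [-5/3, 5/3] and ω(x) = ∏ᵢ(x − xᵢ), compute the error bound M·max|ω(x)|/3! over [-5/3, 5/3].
125*sqrt(3)*exp(5/12)/46656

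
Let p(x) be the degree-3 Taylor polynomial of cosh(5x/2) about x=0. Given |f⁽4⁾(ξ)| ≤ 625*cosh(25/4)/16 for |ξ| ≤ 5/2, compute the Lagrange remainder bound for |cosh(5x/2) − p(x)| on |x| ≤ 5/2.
390625*cosh(25/4)/6144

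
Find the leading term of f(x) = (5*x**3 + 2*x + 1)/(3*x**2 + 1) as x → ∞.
5*x/3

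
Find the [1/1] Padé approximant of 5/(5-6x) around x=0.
1/(1 - 6*x/5)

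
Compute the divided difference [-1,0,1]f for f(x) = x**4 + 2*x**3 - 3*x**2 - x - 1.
-2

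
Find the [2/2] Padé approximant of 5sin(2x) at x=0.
10*x/(2*x**2/3 + 1)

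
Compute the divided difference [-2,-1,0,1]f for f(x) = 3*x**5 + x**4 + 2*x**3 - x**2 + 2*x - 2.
15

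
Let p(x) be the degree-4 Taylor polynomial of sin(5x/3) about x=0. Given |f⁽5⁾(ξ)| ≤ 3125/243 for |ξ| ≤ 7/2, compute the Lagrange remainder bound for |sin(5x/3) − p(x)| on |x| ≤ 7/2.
10504375/186624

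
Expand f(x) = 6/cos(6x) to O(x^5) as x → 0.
6 + 108*x**2 + 1620*x**4 + O(x**5)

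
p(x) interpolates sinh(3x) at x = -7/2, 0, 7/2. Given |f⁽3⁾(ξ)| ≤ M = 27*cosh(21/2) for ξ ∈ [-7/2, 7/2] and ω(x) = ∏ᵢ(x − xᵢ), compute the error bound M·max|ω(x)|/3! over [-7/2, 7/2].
343*sqrt(3)*cosh(21/2)/8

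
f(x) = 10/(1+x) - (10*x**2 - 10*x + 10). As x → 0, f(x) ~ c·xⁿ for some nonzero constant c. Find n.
3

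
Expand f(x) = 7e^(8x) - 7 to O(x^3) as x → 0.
56*x + 224*x**2 + O(x**3)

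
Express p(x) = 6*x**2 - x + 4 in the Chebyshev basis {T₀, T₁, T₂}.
(7)T₀ - T₁ + (3)T₂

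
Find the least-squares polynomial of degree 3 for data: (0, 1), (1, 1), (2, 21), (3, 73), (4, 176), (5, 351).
83/126 + (-809/756)x + (-29/63)x² + (317/108)x³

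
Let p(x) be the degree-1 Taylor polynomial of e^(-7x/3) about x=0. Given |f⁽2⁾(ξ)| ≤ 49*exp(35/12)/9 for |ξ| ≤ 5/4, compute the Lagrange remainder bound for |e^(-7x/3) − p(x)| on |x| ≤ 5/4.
1225*exp(35/12)/288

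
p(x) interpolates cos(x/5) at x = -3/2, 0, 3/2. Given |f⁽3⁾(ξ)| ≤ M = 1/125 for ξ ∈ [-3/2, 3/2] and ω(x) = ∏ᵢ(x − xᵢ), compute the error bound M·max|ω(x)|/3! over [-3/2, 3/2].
sqrt(3)/1000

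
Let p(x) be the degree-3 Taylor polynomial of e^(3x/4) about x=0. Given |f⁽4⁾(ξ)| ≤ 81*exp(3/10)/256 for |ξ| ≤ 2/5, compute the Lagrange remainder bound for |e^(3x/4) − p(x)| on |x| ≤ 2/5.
27*exp(3/10)/80000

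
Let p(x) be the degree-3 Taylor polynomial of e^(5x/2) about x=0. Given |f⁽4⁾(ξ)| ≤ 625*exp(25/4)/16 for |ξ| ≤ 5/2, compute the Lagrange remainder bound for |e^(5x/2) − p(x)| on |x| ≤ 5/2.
390625*exp(25/4)/6144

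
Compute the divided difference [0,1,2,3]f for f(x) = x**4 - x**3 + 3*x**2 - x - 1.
5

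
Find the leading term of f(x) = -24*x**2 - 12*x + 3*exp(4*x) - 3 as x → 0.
32*x**3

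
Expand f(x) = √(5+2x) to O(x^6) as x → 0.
sqrt(5) + sqrt(5)*x/5 - sqrt(5)*x**2/50 + sqrt(5)*x**3/250 - sqrt(5)*x**4/1000 + 7*sqrt(5)*x**5/25000 + O(x**6)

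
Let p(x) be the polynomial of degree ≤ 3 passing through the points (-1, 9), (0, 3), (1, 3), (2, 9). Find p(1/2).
9/4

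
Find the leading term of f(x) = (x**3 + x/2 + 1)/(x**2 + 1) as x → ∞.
x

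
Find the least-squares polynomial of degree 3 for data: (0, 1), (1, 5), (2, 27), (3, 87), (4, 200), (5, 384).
139/126 + (-295/756)x + (263/252)x² + (155/54)x³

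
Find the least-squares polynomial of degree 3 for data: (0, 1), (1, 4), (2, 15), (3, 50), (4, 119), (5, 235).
8/7 + (5/3)x + (-39/28)x² + (25/12)x³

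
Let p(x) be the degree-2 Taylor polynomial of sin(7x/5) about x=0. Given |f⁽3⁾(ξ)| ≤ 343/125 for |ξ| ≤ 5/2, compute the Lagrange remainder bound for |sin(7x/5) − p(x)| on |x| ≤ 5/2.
343/48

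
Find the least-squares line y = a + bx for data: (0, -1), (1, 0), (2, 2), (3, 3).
a = -11/10, b = 7/5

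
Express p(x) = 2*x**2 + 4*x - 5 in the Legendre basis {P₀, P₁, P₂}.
(-13/3)P₀ + (4)P₁ + (4/3)P₂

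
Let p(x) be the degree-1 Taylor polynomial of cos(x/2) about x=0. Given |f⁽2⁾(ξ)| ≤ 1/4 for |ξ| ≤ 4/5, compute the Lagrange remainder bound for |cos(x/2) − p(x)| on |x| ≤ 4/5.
2/25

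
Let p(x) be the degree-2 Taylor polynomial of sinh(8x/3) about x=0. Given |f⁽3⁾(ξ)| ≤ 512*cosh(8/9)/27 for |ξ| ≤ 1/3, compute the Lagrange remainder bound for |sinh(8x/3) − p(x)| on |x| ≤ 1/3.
256*cosh(8/9)/2187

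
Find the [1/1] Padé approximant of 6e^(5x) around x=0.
(15*x + 6)/(1 - 5*x/2)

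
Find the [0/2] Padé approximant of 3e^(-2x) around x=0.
3/(2*x**2 + 2*x + 1)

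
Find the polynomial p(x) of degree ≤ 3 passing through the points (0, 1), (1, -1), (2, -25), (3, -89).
-3*x**3 - 2*x**2 + 3*x + 1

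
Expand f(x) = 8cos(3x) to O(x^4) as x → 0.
8 - 36*x**2 + O(x**4)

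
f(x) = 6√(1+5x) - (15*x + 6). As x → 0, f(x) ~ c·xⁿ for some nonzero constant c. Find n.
2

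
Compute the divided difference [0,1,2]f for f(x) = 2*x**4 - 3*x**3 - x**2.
4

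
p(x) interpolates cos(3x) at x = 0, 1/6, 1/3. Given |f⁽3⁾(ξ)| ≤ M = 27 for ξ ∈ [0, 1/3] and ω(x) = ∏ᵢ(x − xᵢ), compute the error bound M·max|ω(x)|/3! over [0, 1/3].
sqrt(3)/216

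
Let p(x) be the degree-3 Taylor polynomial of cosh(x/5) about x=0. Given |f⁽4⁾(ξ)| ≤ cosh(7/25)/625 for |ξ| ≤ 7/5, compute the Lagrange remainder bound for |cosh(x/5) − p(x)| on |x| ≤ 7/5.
2401*cosh(7/25)/9375000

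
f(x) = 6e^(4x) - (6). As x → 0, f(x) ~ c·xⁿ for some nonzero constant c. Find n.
1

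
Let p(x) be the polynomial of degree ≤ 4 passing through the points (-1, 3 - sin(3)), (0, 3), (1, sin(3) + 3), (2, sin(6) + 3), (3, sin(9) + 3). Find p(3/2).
15*sin(6)/32 - 5*sin(9)/128 + 87*sin(3)/128 + 3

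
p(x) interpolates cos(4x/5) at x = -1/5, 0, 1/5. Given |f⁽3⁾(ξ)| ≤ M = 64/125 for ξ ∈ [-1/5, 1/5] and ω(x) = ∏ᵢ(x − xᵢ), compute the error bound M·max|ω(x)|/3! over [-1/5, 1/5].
64*sqrt(3)/421875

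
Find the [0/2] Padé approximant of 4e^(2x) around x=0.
4/(2*x**2 - 2*x + 1)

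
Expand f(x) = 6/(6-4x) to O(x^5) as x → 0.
1 + 2*x/3 + 4*x**2/9 + 8*x**3/27 + 16*x**4/81 + O(x**5)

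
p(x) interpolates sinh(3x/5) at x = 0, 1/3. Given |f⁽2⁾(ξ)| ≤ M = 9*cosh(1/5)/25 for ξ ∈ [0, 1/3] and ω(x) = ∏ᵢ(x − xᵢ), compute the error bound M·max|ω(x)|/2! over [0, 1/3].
cosh(1/5)/200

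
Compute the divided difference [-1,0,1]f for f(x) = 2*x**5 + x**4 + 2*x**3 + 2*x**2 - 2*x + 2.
3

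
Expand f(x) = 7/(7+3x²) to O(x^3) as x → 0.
1 - 3*x**2/7 + O(x**3)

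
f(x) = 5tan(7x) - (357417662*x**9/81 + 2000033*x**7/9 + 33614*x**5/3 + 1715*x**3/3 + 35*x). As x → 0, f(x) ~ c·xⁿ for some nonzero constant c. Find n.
11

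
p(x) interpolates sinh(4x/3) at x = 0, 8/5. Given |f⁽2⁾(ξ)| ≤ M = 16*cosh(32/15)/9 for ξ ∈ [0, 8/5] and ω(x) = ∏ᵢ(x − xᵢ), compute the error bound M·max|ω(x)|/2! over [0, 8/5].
128*cosh(32/15)/225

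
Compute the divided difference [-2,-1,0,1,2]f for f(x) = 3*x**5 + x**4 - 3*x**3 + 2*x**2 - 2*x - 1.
1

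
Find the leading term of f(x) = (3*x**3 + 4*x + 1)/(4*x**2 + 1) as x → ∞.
3*x/4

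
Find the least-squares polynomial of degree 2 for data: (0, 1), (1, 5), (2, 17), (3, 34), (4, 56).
23/35 + (153/70)x + (41/14)x²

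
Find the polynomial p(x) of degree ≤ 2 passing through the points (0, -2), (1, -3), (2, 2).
3*x**2 - 4*x - 2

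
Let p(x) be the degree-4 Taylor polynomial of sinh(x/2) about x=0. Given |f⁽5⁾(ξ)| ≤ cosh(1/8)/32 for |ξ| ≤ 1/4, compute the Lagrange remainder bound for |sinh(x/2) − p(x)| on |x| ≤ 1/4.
cosh(1/8)/3932160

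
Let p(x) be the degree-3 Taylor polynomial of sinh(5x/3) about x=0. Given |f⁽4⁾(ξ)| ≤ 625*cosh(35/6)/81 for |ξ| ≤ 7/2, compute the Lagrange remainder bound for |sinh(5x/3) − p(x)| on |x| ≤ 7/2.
1500625*cosh(35/6)/31104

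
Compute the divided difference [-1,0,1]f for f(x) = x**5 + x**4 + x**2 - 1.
2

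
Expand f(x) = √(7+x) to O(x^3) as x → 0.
sqrt(7) + sqrt(7)*x/14 - sqrt(7)*x**2/392 + O(x**3)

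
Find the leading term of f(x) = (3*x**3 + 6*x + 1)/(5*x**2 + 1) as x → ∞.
3*x/5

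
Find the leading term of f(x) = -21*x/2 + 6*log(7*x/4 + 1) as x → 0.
-147*x**2/16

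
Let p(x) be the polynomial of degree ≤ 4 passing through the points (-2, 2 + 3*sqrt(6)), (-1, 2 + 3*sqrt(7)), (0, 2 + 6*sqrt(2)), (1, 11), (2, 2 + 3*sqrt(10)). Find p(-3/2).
-105*sqrt(2)/32 - 15*sqrt(10)/128 + 105*sqrt(6)/128 + 127/32 + 105*sqrt(7)/32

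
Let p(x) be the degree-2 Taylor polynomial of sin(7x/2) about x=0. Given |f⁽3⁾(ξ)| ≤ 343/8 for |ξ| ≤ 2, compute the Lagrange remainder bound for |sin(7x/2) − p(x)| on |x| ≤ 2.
343/6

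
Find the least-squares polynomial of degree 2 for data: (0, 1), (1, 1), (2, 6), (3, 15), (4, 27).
4/5 + (-7/5)x + (2)x²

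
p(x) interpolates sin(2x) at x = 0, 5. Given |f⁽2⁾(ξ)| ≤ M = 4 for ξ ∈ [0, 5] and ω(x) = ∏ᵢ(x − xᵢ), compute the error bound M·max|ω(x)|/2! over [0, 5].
25/2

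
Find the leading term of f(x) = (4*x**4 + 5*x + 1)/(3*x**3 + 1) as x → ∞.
4*x/3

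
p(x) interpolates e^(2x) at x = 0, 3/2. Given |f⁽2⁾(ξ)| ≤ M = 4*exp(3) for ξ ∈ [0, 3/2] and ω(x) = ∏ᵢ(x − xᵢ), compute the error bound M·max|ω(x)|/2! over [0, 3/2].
9*exp(3)/8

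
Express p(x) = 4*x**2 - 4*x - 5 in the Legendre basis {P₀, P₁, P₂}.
(-11/3)P₀ + (-4)P₁ + (8/3)P₂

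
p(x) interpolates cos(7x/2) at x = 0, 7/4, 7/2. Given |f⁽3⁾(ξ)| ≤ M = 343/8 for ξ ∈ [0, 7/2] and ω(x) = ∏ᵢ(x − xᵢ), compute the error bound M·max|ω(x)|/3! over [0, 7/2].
117649*sqrt(3)/13824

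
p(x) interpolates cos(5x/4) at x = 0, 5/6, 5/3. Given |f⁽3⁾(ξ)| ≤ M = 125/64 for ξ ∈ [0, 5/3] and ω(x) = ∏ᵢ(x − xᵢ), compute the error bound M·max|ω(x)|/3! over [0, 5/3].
15625*sqrt(3)/373248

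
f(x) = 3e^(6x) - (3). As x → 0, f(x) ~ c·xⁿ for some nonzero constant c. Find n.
1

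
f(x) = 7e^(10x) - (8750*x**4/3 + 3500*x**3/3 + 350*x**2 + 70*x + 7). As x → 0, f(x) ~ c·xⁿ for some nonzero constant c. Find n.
5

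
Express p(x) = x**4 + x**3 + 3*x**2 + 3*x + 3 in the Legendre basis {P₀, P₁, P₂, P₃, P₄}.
(21/5)P₀ + (18/5)P₁ + (18/7)P₂ + (2/5)P₃ + (8/35)P₄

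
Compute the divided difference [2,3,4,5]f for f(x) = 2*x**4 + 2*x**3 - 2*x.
30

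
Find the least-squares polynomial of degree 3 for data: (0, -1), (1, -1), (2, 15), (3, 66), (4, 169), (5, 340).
-8/9 + (-608/189)x + (-29/252)x² + (311/108)x³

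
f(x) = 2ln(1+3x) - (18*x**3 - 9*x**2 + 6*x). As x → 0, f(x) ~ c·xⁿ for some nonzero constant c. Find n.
4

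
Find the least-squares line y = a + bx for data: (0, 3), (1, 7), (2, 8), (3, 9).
a = 39/10, b = 19/10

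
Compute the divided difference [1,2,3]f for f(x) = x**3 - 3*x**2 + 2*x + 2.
3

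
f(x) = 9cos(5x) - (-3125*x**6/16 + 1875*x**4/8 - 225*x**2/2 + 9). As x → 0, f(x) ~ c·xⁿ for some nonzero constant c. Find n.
8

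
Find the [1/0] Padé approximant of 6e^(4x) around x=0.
24*x + 6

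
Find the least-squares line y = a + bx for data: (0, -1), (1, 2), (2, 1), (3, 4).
a = -3/5, b = 7/5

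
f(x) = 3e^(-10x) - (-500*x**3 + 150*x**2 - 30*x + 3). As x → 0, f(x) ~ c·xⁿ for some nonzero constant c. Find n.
4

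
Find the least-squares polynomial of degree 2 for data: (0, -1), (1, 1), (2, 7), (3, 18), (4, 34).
-31/35 + (-51/70)x + (33/14)x²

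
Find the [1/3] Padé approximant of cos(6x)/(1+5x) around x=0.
(1 - 3*x)/(36*x**3 + 3*x**2 + 2*x + 1)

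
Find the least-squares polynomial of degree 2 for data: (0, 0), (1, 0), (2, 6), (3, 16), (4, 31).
-1/7 + (-67/35)x + (17/7)x²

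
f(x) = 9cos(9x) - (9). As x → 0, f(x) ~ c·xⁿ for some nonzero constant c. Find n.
2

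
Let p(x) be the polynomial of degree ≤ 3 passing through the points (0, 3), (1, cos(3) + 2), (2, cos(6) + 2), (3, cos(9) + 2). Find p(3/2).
9*cos(3)/16 - cos(9)/16 + 9*cos(6)/16 + 31/16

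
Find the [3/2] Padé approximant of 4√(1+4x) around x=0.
(8*x**3 + 36*x**2 + 24*x + 4)/(3*x**2 + 4*x + 1)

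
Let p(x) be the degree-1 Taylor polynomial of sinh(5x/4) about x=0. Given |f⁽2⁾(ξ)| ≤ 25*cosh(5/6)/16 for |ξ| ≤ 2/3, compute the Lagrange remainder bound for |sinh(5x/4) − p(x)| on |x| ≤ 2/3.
25*cosh(5/6)/72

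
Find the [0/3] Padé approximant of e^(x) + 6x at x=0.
1/(-2017*x**3/6 + 97*x**2/2 - 7*x + 1)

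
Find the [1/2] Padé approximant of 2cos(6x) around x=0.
2/(18*x**2 + 1)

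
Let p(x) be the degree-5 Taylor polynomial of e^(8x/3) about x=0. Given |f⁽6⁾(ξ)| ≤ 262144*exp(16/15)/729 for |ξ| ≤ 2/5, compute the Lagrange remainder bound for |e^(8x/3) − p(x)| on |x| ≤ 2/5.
1048576*exp(16/15)/512578125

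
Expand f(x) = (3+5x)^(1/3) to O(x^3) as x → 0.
3**(1/3) + 5*3**(1/3)*x/9 - 25*3**(1/3)*x**2/81 + O(x**3)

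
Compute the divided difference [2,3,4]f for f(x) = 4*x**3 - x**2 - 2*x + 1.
35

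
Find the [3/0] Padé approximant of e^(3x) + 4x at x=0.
9*x**3/2 + 9*x**2/2 + 7*x + 1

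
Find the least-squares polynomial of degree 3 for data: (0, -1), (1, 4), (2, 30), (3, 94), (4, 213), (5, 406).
-67/63 + (313/378)x + (187/126)x² + (79/27)x³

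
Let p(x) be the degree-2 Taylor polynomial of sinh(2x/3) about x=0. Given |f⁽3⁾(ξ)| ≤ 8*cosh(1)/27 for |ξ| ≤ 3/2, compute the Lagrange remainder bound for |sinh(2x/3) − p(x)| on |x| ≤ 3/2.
cosh(1)/6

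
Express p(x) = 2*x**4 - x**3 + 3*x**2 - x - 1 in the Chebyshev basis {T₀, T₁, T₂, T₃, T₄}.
(5/4)T₀ + (-7/4)T₁ + (5/2)T₂ + (-1/4)T₃ + (1/4)T₄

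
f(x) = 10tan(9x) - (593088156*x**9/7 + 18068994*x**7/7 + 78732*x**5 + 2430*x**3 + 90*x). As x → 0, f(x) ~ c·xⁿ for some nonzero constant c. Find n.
11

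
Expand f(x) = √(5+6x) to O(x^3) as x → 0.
sqrt(5) + 3*sqrt(5)*x/5 - 9*sqrt(5)*x**2/50 + O(x**3)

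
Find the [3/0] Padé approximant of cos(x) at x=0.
1 - x**2/2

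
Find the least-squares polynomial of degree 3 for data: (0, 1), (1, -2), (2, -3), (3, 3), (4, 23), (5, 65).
8/9 + (-148/189)x + (-727/252)x² + (121/108)x³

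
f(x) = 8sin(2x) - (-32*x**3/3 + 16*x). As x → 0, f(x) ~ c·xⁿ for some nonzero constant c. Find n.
5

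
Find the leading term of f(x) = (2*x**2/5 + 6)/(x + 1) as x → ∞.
2*x/5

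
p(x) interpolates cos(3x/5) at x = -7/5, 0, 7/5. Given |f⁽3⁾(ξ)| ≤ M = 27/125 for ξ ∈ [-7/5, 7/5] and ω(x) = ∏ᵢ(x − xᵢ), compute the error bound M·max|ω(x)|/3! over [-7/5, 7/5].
343*sqrt(3)/15625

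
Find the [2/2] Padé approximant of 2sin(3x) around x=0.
6*x/(3*x**2/2 + 1)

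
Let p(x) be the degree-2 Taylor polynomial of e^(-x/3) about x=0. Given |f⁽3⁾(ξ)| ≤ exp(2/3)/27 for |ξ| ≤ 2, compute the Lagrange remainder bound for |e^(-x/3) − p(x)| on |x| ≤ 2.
4*exp(2/3)/81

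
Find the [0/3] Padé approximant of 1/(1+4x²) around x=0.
1/(4*x**2 + 1)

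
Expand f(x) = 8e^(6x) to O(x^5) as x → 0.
8 + 48*x + 144*x**2 + 288*x**3 + 432*x**4 + O(x**5)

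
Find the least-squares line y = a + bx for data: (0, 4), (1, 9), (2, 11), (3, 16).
a = 43/10, b = 19/5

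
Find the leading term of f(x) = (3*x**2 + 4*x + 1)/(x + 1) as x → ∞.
3*x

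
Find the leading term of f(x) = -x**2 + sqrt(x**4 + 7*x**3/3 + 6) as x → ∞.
7*x/6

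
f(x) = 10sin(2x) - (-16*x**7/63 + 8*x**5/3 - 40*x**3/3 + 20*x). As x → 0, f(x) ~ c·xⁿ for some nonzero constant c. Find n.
9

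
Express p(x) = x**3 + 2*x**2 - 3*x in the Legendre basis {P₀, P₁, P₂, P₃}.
(2/3)P₀ + (-12/5)P₁ + (4/3)P₂ + (2/5)P₃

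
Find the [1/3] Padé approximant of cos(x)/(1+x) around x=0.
(1 - 5*x/12)/(7*x**3/24 + x**2/12 + 7*x/12 + 1)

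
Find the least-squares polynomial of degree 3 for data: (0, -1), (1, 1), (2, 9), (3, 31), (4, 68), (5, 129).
-41/42 + (11/252)x + (37/42)x² + (31/36)x³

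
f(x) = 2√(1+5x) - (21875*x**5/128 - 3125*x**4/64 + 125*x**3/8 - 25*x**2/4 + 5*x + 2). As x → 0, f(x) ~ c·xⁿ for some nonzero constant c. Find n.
6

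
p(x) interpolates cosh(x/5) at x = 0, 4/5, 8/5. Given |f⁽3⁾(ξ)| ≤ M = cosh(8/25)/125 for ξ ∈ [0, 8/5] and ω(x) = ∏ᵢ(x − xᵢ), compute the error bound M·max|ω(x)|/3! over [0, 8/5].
64*sqrt(3)*cosh(8/25)/421875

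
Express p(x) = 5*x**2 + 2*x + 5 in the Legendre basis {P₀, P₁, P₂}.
(20/3)P₀ + (2)P₁ + (10/3)P₂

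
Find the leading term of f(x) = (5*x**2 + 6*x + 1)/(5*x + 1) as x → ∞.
x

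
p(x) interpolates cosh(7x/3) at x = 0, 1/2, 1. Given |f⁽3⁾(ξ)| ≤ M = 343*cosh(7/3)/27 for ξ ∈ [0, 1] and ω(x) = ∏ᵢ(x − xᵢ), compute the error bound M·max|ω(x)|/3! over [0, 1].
343*sqrt(3)*cosh(7/3)/5832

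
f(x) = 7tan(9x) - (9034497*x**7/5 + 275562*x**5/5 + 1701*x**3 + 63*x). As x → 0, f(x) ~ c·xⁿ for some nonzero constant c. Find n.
9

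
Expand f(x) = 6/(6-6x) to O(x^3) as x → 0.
1 + x + x**2 + O(x**3)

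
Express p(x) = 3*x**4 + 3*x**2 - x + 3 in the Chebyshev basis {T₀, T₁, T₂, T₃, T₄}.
(45/8)T₀ - T₁ + (3)T₂ + (3/8)T₄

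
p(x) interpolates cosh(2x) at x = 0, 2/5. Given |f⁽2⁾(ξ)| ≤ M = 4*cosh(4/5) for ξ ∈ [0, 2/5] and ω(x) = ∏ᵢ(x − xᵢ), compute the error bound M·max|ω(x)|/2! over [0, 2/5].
2*cosh(4/5)/25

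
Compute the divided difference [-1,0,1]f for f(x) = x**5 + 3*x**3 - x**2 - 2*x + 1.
-1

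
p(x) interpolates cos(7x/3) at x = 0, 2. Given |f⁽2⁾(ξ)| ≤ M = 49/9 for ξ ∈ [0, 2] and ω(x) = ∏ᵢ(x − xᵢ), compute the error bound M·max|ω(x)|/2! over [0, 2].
49/18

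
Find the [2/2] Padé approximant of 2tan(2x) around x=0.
4*x/(1 - 4*x**2/3)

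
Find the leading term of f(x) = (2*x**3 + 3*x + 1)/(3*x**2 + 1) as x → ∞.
2*x/3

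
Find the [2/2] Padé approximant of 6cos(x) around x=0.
(6 - 5*x**2/2)/(x**2/12 + 1)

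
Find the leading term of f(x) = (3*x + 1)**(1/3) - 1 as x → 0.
x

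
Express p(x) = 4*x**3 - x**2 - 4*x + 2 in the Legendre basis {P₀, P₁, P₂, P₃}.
(5/3)P₀ + (-8/5)P₁ + (-2/3)P₂ + (8/5)P₃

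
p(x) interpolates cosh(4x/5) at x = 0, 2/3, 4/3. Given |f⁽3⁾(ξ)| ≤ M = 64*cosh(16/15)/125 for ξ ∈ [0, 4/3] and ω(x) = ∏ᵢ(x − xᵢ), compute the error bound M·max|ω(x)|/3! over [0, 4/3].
512*sqrt(3)*cosh(16/15)/91125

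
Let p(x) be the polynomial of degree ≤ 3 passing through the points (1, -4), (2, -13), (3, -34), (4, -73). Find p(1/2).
-17/8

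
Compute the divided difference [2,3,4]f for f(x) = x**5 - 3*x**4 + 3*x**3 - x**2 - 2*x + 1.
146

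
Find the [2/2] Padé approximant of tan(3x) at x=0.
3*x/(1 - 3*x**2)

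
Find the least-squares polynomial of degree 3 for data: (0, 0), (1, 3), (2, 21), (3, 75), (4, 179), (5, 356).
-1/126 + (913/756)x + (-347/252)x² + (83/27)x³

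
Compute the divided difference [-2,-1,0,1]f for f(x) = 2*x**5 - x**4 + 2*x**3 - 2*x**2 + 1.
14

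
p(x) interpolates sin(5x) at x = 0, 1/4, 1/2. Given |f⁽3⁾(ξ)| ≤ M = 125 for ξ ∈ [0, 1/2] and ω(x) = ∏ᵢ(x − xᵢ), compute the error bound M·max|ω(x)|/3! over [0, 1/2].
125*sqrt(3)/1728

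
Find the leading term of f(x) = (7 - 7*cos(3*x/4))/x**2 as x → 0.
63/32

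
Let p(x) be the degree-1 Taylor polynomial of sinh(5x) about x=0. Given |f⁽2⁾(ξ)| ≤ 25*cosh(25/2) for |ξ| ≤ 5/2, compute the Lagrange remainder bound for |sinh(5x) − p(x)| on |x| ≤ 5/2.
625*cosh(25/2)/8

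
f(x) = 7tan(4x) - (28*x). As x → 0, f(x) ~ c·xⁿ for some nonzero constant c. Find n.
3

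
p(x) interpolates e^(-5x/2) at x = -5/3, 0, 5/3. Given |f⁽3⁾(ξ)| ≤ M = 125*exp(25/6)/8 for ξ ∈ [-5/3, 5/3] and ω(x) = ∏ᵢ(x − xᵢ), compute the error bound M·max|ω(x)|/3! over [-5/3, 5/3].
15625*sqrt(3)*exp(25/6)/5832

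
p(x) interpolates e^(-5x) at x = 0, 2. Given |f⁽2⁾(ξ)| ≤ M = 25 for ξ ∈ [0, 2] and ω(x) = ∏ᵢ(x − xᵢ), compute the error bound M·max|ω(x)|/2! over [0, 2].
25/2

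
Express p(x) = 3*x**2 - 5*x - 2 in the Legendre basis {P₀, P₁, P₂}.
-P₀ + (-5)P₁ + (2)P₂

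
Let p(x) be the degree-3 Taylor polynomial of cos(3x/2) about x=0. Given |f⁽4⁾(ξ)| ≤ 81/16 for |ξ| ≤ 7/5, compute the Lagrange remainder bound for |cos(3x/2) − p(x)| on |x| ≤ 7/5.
64827/80000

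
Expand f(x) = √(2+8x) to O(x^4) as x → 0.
sqrt(2) + 2*sqrt(2)*x - 2*sqrt(2)*x**2 + 4*sqrt(2)*x**3 + O(x**4)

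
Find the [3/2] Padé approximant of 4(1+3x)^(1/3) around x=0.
(28*x**3/15 + 84*x**2/5 + 84*x/5 + 4)/(2*x**2 + 16*x/5 + 1)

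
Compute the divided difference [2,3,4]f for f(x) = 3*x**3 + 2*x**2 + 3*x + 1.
29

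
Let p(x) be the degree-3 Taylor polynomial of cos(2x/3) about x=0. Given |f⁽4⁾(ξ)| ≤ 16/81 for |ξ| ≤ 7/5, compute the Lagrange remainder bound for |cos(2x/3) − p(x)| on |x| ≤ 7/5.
4802/151875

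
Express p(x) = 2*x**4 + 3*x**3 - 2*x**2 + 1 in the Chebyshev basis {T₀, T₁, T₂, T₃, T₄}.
(3/4)T₀ + (9/4)T₁ + (3/4)T₃ + (1/4)T₄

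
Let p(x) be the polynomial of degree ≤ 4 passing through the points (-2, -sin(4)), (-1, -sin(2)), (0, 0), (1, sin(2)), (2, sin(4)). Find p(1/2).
-sin(4)/16 + 5*sin(2)/8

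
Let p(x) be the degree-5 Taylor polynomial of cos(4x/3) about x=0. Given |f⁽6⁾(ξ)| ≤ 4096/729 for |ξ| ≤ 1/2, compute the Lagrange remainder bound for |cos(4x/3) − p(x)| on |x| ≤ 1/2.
4/32805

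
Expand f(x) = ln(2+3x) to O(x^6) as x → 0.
log(2) + 3*x/2 - 9*x**2/8 + 9*x**3/8 - 81*x**4/64 + 243*x**5/160 + O(x**6)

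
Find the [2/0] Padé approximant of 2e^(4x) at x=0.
16*x**2 + 8*x + 2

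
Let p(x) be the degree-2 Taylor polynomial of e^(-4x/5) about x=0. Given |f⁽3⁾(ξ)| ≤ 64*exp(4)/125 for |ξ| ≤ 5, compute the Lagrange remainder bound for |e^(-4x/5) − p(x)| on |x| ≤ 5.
32*exp(4)/3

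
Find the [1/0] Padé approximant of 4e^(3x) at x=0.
12*x + 4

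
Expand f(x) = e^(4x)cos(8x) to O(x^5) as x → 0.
1 + 4*x - 24*x**2 - 352*x**3/3 - 224*x**4/3 + O(x**5)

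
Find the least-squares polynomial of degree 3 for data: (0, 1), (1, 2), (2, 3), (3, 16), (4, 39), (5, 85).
68/63 + (269/189)x + (-499/252)x² + (109/108)x³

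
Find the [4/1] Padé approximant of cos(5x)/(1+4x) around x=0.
(625*x**4/24 - 25*x**2/2 + 1)/(4*x + 1)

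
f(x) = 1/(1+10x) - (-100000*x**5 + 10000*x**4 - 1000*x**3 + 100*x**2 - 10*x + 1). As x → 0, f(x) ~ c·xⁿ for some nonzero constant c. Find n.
6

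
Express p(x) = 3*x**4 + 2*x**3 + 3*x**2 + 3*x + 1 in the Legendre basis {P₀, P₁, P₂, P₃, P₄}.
(13/5)P₀ + (21/5)P₁ + (26/7)P₂ + (4/5)P₃ + (24/35)P₄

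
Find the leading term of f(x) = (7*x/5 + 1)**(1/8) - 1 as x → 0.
7*x/40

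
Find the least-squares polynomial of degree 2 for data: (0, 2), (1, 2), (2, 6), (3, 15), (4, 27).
68/35 + (-139/70)x + (29/14)x²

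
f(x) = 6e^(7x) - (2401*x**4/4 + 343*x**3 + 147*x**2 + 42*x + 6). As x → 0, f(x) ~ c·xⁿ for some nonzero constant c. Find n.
5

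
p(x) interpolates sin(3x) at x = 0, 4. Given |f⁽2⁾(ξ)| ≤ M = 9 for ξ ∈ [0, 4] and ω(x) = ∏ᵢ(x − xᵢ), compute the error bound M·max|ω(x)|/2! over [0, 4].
18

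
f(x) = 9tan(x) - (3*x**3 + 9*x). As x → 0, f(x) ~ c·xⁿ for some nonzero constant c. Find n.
5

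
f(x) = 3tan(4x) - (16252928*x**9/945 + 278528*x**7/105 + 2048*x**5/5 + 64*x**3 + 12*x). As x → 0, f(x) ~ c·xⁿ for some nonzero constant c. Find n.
11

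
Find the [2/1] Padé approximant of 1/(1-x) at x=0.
1/(1 - x)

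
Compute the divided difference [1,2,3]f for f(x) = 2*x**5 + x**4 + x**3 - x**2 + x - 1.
210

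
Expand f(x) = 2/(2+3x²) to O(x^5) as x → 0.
1 - 3*x**2/2 + 9*x**4/4 + O(x**5)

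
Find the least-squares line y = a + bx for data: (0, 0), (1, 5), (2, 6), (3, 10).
a = 3/5, b = 31/10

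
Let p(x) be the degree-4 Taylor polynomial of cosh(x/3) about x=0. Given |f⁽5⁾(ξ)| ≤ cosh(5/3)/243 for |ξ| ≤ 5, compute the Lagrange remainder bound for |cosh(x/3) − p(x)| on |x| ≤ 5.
625*cosh(5/3)/5832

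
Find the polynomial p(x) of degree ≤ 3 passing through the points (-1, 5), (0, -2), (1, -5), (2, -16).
-2*x**3 + 2*x**2 - 3*x - 2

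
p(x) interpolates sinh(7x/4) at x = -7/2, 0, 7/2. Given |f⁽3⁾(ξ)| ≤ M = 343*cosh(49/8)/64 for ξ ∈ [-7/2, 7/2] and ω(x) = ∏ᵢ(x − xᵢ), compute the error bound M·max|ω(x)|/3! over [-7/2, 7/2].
117649*sqrt(3)*cosh(49/8)/13824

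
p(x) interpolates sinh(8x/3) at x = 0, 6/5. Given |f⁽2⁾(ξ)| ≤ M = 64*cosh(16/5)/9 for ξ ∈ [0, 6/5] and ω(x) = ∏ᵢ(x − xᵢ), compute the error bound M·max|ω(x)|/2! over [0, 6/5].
32*cosh(16/5)/25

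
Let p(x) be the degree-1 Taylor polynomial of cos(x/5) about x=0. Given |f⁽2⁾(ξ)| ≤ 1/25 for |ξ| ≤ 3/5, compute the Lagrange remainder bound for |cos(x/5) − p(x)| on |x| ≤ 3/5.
9/1250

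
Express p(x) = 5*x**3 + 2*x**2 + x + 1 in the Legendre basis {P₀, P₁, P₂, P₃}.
(5/3)P₀ + (4)P₁ + (4/3)P₂ + (2)P₃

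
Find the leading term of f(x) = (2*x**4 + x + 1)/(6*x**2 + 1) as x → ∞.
x**2/3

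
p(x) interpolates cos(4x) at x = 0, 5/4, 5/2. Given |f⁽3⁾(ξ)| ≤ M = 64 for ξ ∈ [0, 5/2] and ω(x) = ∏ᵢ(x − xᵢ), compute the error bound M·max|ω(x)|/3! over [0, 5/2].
125*sqrt(3)/27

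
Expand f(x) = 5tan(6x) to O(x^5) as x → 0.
30*x + 360*x**3 + O(x**5)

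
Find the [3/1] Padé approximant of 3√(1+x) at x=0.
(-3*x**3/64 + 9*x**2/16 + 27*x/8 + 3)/(5*x/8 + 1)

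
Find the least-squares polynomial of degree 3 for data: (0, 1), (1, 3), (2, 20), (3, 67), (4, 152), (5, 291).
43/42 + (-535/252)x + (79/42)x² + (73/36)x³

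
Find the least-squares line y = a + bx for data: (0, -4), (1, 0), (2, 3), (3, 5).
a = -7/2, b = 3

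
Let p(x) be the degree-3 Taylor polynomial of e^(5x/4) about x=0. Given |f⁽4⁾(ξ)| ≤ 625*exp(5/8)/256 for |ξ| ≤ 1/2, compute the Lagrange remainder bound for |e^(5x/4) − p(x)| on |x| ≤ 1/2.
625*exp(5/8)/98304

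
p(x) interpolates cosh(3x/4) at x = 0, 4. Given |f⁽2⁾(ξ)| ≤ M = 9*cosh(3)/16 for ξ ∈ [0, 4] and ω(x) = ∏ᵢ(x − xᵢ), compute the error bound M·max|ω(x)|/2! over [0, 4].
9*cosh(3)/8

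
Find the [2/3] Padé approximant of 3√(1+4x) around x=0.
(21*x**2 + 84*x/5 + 3)/(-2*x**3/5 + 9*x**2/5 + 18*x/5 + 1)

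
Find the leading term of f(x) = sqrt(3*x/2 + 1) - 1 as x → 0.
3*x/4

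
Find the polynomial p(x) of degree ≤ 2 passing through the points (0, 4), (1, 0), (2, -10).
-3*x**2 - x + 4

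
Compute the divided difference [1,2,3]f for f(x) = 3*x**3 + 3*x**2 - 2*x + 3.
21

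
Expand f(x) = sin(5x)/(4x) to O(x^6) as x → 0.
5/4 - 125*x**2/24 + 625*x**4/96 + O(x**6)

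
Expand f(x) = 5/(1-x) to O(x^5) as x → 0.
5 + 5*x + 5*x**2 + 5*x**3 + 5*x**4 + O(x**5)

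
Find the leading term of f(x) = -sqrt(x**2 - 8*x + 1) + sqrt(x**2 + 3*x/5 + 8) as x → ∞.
43/10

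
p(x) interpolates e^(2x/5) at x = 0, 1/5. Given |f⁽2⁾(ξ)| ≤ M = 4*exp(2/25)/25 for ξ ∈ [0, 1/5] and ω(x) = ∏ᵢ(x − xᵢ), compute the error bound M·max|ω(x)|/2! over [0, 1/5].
exp(2/25)/1250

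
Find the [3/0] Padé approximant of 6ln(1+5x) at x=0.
5*x*(50*x**2 - 15*x + 6)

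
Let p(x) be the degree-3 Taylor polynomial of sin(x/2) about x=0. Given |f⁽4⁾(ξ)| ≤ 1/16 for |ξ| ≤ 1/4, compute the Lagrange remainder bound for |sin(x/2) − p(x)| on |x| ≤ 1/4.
1/98304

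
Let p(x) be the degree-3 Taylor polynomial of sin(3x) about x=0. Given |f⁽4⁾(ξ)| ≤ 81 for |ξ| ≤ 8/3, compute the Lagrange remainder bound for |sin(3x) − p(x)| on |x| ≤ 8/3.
512/3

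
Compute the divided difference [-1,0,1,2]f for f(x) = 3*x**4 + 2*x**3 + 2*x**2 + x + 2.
8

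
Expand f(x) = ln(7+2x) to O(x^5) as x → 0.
log(7) + 2*x/7 - 2*x**2/49 + 8*x**3/1029 - 4*x**4/2401 + O(x**5)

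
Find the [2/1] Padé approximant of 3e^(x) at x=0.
(x**2/2 + 2*x + 3)/(1 - x/3)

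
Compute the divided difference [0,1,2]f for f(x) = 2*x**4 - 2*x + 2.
14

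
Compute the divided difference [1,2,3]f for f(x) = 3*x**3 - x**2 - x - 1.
17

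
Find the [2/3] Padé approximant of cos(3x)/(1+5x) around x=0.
(1 - 15*x**2/4)/(15*x**3/4 + 3*x**2/4 + 5*x + 1)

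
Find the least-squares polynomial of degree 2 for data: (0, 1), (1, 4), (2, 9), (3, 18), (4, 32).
46/35 + (6/35)x + (13/7)x²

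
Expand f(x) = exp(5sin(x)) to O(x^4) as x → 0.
1 + 5*x + 25*x**2/2 + 20*x**3 + O(x**4)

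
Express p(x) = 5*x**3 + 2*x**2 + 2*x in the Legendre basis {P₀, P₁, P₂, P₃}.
(2/3)P₀ + (5)P₁ + (4/3)P₂ + (2)P₃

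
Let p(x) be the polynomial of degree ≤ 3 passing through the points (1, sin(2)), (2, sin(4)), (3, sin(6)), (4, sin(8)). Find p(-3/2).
385*sin(6)/16 - 105*sin(8)/16 + 231*sin(2)/16 - 495*sin(4)/16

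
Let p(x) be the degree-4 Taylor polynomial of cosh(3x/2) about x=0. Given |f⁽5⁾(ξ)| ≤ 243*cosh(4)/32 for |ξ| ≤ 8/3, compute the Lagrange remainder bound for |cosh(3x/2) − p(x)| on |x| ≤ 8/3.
128*cosh(4)/15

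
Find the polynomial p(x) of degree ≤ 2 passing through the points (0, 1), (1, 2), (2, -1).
-2*x**2 + 3*x + 1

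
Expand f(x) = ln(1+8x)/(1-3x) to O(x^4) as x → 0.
8*x - 8*x**2 + 440*x**3/3 + O(x**4)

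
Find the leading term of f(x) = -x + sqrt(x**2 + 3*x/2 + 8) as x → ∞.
3/4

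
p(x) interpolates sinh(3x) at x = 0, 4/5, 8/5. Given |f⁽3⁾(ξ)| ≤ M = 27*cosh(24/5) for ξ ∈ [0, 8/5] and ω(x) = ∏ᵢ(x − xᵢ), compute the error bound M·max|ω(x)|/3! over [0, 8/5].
64*sqrt(3)*cosh(24/5)/125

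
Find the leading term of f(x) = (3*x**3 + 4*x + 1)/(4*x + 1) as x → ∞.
3*x**2/4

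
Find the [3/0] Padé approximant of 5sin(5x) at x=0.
-625*x**3/6 + 25*x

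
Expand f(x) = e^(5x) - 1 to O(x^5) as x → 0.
5*x + 25*x**2/2 + 125*x**3/6 + 625*x**4/24 + O(x**5)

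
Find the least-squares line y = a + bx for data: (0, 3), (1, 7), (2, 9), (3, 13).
a = 16/5, b = 16/5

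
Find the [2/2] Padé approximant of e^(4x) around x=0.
(4*x**2/3 + 2*x + 1)/(4*x**2/3 - 2*x + 1)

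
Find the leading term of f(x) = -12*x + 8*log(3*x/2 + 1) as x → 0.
-9*x**2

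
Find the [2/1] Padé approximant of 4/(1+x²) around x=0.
4 - 4*x**2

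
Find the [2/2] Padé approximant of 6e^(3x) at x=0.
(9*x**2/2 + 9*x + 6)/(3*x**2/4 - 3*x/2 + 1)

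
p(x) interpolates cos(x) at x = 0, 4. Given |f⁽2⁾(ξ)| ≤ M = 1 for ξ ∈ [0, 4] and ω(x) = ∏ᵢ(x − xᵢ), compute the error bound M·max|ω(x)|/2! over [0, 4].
2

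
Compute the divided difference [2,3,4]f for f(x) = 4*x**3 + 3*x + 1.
36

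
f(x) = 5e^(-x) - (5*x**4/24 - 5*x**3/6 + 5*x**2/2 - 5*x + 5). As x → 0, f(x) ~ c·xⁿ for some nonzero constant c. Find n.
5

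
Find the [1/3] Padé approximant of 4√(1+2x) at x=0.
(7*x + 4)/(x**3/8 - x**2/4 + 3*x/4 + 1)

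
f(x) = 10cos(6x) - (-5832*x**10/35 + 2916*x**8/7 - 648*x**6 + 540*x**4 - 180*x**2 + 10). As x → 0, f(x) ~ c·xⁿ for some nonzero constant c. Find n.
12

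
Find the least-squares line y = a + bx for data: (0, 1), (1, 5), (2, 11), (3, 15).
a = 4/5, b = 24/5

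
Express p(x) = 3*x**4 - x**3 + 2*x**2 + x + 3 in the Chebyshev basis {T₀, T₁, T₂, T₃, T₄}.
(41/8)T₀ + (1/4)T₁ + (5/2)T₂ + (-1/4)T₃ + (3/8)T₄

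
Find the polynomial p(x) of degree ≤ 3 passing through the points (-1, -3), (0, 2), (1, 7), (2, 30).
3*x**3 + 2*x + 2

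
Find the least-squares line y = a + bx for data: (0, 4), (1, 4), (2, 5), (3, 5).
a = 39/10, b = 2/5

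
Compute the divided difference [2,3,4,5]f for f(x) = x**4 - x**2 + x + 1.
14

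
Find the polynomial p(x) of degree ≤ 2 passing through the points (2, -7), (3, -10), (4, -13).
-3*x - 1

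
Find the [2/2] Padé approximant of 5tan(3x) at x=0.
15*x/(1 - 3*x**2)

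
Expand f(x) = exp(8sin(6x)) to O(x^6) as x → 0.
1 + 48*x + 1152*x**2 + 18144*x**3 + 207360*x**4 + 8960544*x**5/5 + O(x**6)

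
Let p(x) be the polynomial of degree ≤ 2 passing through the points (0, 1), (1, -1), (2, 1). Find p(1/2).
-1/2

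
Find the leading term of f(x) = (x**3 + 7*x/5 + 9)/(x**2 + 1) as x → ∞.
x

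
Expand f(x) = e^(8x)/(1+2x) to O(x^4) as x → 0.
1 + 6*x + 20*x**2 + 136*x**3/3 + O(x**4)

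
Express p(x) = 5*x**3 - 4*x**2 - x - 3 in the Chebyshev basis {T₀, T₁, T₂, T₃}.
(-5)T₀ + (11/4)T₁ + (-2)T₂ + (5/4)T₃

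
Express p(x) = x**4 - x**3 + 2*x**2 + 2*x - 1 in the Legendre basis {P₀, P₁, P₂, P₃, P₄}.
(-2/15)P₀ + (7/5)P₁ + (40/21)P₂ + (-2/5)P₃ + (8/35)P₄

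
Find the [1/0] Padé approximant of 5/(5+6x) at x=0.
1 - 6*x/5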